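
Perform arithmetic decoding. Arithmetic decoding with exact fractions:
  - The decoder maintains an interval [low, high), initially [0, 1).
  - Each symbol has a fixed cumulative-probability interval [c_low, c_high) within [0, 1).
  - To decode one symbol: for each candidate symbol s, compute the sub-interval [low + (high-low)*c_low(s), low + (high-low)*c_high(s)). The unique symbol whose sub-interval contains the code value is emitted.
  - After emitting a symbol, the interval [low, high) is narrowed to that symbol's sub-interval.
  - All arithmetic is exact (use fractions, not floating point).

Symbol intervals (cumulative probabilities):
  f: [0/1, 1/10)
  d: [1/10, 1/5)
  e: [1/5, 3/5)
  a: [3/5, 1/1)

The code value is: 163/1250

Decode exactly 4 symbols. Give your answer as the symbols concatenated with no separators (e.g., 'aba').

Step 1: interval [0/1, 1/1), width = 1/1 - 0/1 = 1/1
  'f': [0/1 + 1/1*0/1, 0/1 + 1/1*1/10) = [0/1, 1/10)
  'd': [0/1 + 1/1*1/10, 0/1 + 1/1*1/5) = [1/10, 1/5) <- contains code 163/1250
  'e': [0/1 + 1/1*1/5, 0/1 + 1/1*3/5) = [1/5, 3/5)
  'a': [0/1 + 1/1*3/5, 0/1 + 1/1*1/1) = [3/5, 1/1)
  emit 'd', narrow to [1/10, 1/5)
Step 2: interval [1/10, 1/5), width = 1/5 - 1/10 = 1/10
  'f': [1/10 + 1/10*0/1, 1/10 + 1/10*1/10) = [1/10, 11/100)
  'd': [1/10 + 1/10*1/10, 1/10 + 1/10*1/5) = [11/100, 3/25)
  'e': [1/10 + 1/10*1/5, 1/10 + 1/10*3/5) = [3/25, 4/25) <- contains code 163/1250
  'a': [1/10 + 1/10*3/5, 1/10 + 1/10*1/1) = [4/25, 1/5)
  emit 'e', narrow to [3/25, 4/25)
Step 3: interval [3/25, 4/25), width = 4/25 - 3/25 = 1/25
  'f': [3/25 + 1/25*0/1, 3/25 + 1/25*1/10) = [3/25, 31/250)
  'd': [3/25 + 1/25*1/10, 3/25 + 1/25*1/5) = [31/250, 16/125)
  'e': [3/25 + 1/25*1/5, 3/25 + 1/25*3/5) = [16/125, 18/125) <- contains code 163/1250
  'a': [3/25 + 1/25*3/5, 3/25 + 1/25*1/1) = [18/125, 4/25)
  emit 'e', narrow to [16/125, 18/125)
Step 4: interval [16/125, 18/125), width = 18/125 - 16/125 = 2/125
  'f': [16/125 + 2/125*0/1, 16/125 + 2/125*1/10) = [16/125, 81/625)
  'd': [16/125 + 2/125*1/10, 16/125 + 2/125*1/5) = [81/625, 82/625) <- contains code 163/1250
  'e': [16/125 + 2/125*1/5, 16/125 + 2/125*3/5) = [82/625, 86/625)
  'a': [16/125 + 2/125*3/5, 16/125 + 2/125*1/1) = [86/625, 18/125)
  emit 'd', narrow to [81/625, 82/625)

Answer: deed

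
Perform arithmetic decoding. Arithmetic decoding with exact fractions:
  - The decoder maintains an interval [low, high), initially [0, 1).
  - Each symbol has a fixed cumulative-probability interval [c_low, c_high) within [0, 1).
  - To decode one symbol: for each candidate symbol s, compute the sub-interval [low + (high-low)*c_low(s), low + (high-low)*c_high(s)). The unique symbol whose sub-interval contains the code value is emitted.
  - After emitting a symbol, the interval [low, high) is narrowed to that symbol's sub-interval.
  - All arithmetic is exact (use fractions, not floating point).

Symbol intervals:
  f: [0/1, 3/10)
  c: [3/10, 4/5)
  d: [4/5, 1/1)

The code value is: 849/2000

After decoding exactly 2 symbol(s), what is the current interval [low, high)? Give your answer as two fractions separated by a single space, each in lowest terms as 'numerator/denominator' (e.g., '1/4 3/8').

Answer: 3/10 9/20

Derivation:
Step 1: interval [0/1, 1/1), width = 1/1 - 0/1 = 1/1
  'f': [0/1 + 1/1*0/1, 0/1 + 1/1*3/10) = [0/1, 3/10)
  'c': [0/1 + 1/1*3/10, 0/1 + 1/1*4/5) = [3/10, 4/5) <- contains code 849/2000
  'd': [0/1 + 1/1*4/5, 0/1 + 1/1*1/1) = [4/5, 1/1)
  emit 'c', narrow to [3/10, 4/5)
Step 2: interval [3/10, 4/5), width = 4/5 - 3/10 = 1/2
  'f': [3/10 + 1/2*0/1, 3/10 + 1/2*3/10) = [3/10, 9/20) <- contains code 849/2000
  'c': [3/10 + 1/2*3/10, 3/10 + 1/2*4/5) = [9/20, 7/10)
  'd': [3/10 + 1/2*4/5, 3/10 + 1/2*1/1) = [7/10, 4/5)
  emit 'f', narrow to [3/10, 9/20)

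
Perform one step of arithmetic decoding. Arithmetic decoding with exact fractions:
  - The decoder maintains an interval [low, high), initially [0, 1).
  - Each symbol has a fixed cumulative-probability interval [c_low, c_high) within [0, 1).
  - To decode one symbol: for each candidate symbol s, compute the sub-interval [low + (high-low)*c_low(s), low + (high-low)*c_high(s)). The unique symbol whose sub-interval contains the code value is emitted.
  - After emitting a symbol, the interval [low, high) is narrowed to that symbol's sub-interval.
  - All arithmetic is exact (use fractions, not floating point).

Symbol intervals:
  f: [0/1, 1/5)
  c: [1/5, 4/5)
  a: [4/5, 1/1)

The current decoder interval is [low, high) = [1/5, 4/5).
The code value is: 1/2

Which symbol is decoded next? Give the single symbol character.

Answer: c

Derivation:
Interval width = high − low = 4/5 − 1/5 = 3/5
Scaled code = (code − low) / width = (1/2 − 1/5) / 3/5 = 1/2
  f: [0/1, 1/5) 
  c: [1/5, 4/5) ← scaled code falls here ✓
  a: [4/5, 1/1) 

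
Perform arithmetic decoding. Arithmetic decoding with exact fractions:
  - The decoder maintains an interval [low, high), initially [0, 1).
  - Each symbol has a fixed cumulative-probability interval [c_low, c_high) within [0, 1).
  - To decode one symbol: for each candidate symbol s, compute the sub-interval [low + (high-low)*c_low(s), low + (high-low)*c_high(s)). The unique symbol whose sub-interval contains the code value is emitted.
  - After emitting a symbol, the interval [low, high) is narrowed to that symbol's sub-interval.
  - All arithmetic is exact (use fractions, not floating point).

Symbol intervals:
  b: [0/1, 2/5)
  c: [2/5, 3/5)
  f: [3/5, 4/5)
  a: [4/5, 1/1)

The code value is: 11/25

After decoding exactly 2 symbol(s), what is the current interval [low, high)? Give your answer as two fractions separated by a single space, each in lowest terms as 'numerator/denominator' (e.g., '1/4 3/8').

Answer: 2/5 12/25

Derivation:
Step 1: interval [0/1, 1/1), width = 1/1 - 0/1 = 1/1
  'b': [0/1 + 1/1*0/1, 0/1 + 1/1*2/5) = [0/1, 2/5)
  'c': [0/1 + 1/1*2/5, 0/1 + 1/1*3/5) = [2/5, 3/5) <- contains code 11/25
  'f': [0/1 + 1/1*3/5, 0/1 + 1/1*4/5) = [3/5, 4/5)
  'a': [0/1 + 1/1*4/5, 0/1 + 1/1*1/1) = [4/5, 1/1)
  emit 'c', narrow to [2/5, 3/5)
Step 2: interval [2/5, 3/5), width = 3/5 - 2/5 = 1/5
  'b': [2/5 + 1/5*0/1, 2/5 + 1/5*2/5) = [2/5, 12/25) <- contains code 11/25
  'c': [2/5 + 1/5*2/5, 2/5 + 1/5*3/5) = [12/25, 13/25)
  'f': [2/5 + 1/5*3/5, 2/5 + 1/5*4/5) = [13/25, 14/25)
  'a': [2/5 + 1/5*4/5, 2/5 + 1/5*1/1) = [14/25, 3/5)
  emit 'b', narrow to [2/5, 12/25)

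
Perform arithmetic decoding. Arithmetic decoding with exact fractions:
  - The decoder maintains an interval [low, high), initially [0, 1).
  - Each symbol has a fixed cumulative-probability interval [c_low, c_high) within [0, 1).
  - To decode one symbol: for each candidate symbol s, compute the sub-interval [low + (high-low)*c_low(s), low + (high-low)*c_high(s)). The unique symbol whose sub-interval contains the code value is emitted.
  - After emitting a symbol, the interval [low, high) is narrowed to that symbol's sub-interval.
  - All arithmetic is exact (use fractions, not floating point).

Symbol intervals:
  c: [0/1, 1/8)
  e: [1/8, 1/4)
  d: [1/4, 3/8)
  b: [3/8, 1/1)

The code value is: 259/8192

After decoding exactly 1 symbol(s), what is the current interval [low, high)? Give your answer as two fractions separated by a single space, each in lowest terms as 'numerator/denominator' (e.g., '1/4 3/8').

Answer: 0/1 1/8

Derivation:
Step 1: interval [0/1, 1/1), width = 1/1 - 0/1 = 1/1
  'c': [0/1 + 1/1*0/1, 0/1 + 1/1*1/8) = [0/1, 1/8) <- contains code 259/8192
  'e': [0/1 + 1/1*1/8, 0/1 + 1/1*1/4) = [1/8, 1/4)
  'd': [0/1 + 1/1*1/4, 0/1 + 1/1*3/8) = [1/4, 3/8)
  'b': [0/1 + 1/1*3/8, 0/1 + 1/1*1/1) = [3/8, 1/1)
  emit 'c', narrow to [0/1, 1/8)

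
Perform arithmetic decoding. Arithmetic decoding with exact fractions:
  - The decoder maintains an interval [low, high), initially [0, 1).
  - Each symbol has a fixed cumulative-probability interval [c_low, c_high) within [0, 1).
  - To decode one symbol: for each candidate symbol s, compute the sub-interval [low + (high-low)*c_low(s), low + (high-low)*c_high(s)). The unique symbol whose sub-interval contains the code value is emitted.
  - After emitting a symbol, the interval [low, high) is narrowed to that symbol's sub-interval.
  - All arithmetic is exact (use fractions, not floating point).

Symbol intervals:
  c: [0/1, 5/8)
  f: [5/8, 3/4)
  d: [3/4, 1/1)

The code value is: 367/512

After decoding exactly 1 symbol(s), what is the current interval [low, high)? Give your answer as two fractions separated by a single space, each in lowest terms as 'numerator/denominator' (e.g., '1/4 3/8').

Step 1: interval [0/1, 1/1), width = 1/1 - 0/1 = 1/1
  'c': [0/1 + 1/1*0/1, 0/1 + 1/1*5/8) = [0/1, 5/8)
  'f': [0/1 + 1/1*5/8, 0/1 + 1/1*3/4) = [5/8, 3/4) <- contains code 367/512
  'd': [0/1 + 1/1*3/4, 0/1 + 1/1*1/1) = [3/4, 1/1)
  emit 'f', narrow to [5/8, 3/4)

Answer: 5/8 3/4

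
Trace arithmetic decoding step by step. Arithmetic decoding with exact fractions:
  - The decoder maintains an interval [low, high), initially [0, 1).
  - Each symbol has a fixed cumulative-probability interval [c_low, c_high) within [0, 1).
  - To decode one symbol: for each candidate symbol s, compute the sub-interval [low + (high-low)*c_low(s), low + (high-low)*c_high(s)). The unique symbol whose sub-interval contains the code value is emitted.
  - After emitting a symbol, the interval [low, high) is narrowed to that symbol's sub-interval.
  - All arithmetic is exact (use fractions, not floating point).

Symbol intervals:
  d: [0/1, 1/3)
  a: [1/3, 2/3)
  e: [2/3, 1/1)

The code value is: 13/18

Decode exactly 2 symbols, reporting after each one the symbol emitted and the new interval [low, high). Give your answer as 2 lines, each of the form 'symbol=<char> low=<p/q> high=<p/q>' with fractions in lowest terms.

Answer: symbol=e low=2/3 high=1/1
symbol=d low=2/3 high=7/9

Derivation:
Step 1: interval [0/1, 1/1), width = 1/1 - 0/1 = 1/1
  'd': [0/1 + 1/1*0/1, 0/1 + 1/1*1/3) = [0/1, 1/3)
  'a': [0/1 + 1/1*1/3, 0/1 + 1/1*2/3) = [1/3, 2/3)
  'e': [0/1 + 1/1*2/3, 0/1 + 1/1*1/1) = [2/3, 1/1) <- contains code 13/18
  emit 'e', narrow to [2/3, 1/1)
Step 2: interval [2/3, 1/1), width = 1/1 - 2/3 = 1/3
  'd': [2/3 + 1/3*0/1, 2/3 + 1/3*1/3) = [2/3, 7/9) <- contains code 13/18
  'a': [2/3 + 1/3*1/3, 2/3 + 1/3*2/3) = [7/9, 8/9)
  'e': [2/3 + 1/3*2/3, 2/3 + 1/3*1/1) = [8/9, 1/1)
  emit 'd', narrow to [2/3, 7/9)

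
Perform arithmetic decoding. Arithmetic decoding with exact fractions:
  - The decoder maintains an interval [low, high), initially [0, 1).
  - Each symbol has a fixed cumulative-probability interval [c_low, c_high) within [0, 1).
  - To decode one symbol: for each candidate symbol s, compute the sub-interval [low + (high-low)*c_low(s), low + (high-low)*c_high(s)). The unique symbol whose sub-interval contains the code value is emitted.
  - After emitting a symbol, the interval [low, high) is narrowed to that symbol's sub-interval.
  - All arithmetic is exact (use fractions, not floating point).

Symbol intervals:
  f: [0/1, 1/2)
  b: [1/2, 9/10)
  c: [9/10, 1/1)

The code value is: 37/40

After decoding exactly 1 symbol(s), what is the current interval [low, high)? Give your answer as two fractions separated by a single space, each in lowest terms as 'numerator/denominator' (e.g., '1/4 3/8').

Answer: 9/10 1/1

Derivation:
Step 1: interval [0/1, 1/1), width = 1/1 - 0/1 = 1/1
  'f': [0/1 + 1/1*0/1, 0/1 + 1/1*1/2) = [0/1, 1/2)
  'b': [0/1 + 1/1*1/2, 0/1 + 1/1*9/10) = [1/2, 9/10)
  'c': [0/1 + 1/1*9/10, 0/1 + 1/1*1/1) = [9/10, 1/1) <- contains code 37/40
  emit 'c', narrow to [9/10, 1/1)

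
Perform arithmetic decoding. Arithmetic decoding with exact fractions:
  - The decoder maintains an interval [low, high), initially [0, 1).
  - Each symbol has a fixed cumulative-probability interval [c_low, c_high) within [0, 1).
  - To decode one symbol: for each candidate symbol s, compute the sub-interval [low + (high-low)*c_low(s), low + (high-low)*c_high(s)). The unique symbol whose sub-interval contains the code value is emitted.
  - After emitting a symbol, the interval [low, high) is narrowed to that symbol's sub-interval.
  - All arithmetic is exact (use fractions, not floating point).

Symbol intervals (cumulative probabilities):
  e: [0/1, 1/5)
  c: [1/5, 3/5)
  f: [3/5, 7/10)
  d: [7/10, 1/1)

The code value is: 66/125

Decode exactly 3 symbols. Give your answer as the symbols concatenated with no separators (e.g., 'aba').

Step 1: interval [0/1, 1/1), width = 1/1 - 0/1 = 1/1
  'e': [0/1 + 1/1*0/1, 0/1 + 1/1*1/5) = [0/1, 1/5)
  'c': [0/1 + 1/1*1/5, 0/1 + 1/1*3/5) = [1/5, 3/5) <- contains code 66/125
  'f': [0/1 + 1/1*3/5, 0/1 + 1/1*7/10) = [3/5, 7/10)
  'd': [0/1 + 1/1*7/10, 0/1 + 1/1*1/1) = [7/10, 1/1)
  emit 'c', narrow to [1/5, 3/5)
Step 2: interval [1/5, 3/5), width = 3/5 - 1/5 = 2/5
  'e': [1/5 + 2/5*0/1, 1/5 + 2/5*1/5) = [1/5, 7/25)
  'c': [1/5 + 2/5*1/5, 1/5 + 2/5*3/5) = [7/25, 11/25)
  'f': [1/5 + 2/5*3/5, 1/5 + 2/5*7/10) = [11/25, 12/25)
  'd': [1/5 + 2/5*7/10, 1/5 + 2/5*1/1) = [12/25, 3/5) <- contains code 66/125
  emit 'd', narrow to [12/25, 3/5)
Step 3: interval [12/25, 3/5), width = 3/5 - 12/25 = 3/25
  'e': [12/25 + 3/25*0/1, 12/25 + 3/25*1/5) = [12/25, 63/125)
  'c': [12/25 + 3/25*1/5, 12/25 + 3/25*3/5) = [63/125, 69/125) <- contains code 66/125
  'f': [12/25 + 3/25*3/5, 12/25 + 3/25*7/10) = [69/125, 141/250)
  'd': [12/25 + 3/25*7/10, 12/25 + 3/25*1/1) = [141/250, 3/5)
  emit 'c', narrow to [63/125, 69/125)

Answer: cdc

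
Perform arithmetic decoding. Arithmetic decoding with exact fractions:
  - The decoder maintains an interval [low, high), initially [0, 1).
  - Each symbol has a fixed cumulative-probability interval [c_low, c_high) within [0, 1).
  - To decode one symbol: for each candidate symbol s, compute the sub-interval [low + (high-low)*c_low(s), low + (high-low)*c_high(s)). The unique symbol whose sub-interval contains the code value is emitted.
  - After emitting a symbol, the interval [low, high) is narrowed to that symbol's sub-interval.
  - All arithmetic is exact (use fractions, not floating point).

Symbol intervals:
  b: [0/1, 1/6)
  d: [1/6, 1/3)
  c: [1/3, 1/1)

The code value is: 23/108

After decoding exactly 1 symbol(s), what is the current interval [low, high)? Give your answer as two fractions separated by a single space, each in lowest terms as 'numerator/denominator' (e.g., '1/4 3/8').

Answer: 1/6 1/3

Derivation:
Step 1: interval [0/1, 1/1), width = 1/1 - 0/1 = 1/1
  'b': [0/1 + 1/1*0/1, 0/1 + 1/1*1/6) = [0/1, 1/6)
  'd': [0/1 + 1/1*1/6, 0/1 + 1/1*1/3) = [1/6, 1/3) <- contains code 23/108
  'c': [0/1 + 1/1*1/3, 0/1 + 1/1*1/1) = [1/3, 1/1)
  emit 'd', narrow to [1/6, 1/3)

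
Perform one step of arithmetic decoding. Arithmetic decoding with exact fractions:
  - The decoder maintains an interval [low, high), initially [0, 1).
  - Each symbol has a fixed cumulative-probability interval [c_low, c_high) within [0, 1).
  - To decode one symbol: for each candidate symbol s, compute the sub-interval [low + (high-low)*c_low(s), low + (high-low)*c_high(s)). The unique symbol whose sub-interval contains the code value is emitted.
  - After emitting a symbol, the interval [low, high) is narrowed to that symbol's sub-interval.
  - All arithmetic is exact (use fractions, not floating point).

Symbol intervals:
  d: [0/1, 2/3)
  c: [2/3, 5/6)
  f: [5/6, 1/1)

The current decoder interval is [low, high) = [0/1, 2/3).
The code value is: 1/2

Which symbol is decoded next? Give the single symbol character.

Answer: c

Derivation:
Interval width = high − low = 2/3 − 0/1 = 2/3
Scaled code = (code − low) / width = (1/2 − 0/1) / 2/3 = 3/4
  d: [0/1, 2/3) 
  c: [2/3, 5/6) ← scaled code falls here ✓
  f: [5/6, 1/1) 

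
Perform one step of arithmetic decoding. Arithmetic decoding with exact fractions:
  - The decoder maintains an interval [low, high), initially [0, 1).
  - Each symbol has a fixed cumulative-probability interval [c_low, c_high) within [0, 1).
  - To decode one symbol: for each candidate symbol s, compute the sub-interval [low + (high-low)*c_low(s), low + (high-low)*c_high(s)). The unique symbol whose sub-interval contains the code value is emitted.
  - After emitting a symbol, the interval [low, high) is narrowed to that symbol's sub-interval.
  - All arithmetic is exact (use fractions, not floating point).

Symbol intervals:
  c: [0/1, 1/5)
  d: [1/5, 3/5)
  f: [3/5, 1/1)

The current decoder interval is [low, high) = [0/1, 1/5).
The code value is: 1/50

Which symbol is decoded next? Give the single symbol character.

Answer: c

Derivation:
Interval width = high − low = 1/5 − 0/1 = 1/5
Scaled code = (code − low) / width = (1/50 − 0/1) / 1/5 = 1/10
  c: [0/1, 1/5) ← scaled code falls here ✓
  d: [1/5, 3/5) 
  f: [3/5, 1/1) 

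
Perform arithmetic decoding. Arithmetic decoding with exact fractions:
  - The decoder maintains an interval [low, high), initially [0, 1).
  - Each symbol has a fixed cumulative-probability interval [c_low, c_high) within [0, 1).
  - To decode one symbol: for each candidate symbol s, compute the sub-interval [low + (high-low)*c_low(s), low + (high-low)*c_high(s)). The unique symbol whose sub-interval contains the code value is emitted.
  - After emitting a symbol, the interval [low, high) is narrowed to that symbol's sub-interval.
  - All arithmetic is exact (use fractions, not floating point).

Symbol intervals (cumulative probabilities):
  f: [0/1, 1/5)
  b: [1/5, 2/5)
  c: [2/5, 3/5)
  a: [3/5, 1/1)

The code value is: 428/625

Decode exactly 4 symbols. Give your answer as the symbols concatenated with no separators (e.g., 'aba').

Step 1: interval [0/1, 1/1), width = 1/1 - 0/1 = 1/1
  'f': [0/1 + 1/1*0/1, 0/1 + 1/1*1/5) = [0/1, 1/5)
  'b': [0/1 + 1/1*1/5, 0/1 + 1/1*2/5) = [1/5, 2/5)
  'c': [0/1 + 1/1*2/5, 0/1 + 1/1*3/5) = [2/5, 3/5)
  'a': [0/1 + 1/1*3/5, 0/1 + 1/1*1/1) = [3/5, 1/1) <- contains code 428/625
  emit 'a', narrow to [3/5, 1/1)
Step 2: interval [3/5, 1/1), width = 1/1 - 3/5 = 2/5
  'f': [3/5 + 2/5*0/1, 3/5 + 2/5*1/5) = [3/5, 17/25)
  'b': [3/5 + 2/5*1/5, 3/5 + 2/5*2/5) = [17/25, 19/25) <- contains code 428/625
  'c': [3/5 + 2/5*2/5, 3/5 + 2/5*3/5) = [19/25, 21/25)
  'a': [3/5 + 2/5*3/5, 3/5 + 2/5*1/1) = [21/25, 1/1)
  emit 'b', narrow to [17/25, 19/25)
Step 3: interval [17/25, 19/25), width = 19/25 - 17/25 = 2/25
  'f': [17/25 + 2/25*0/1, 17/25 + 2/25*1/5) = [17/25, 87/125) <- contains code 428/625
  'b': [17/25 + 2/25*1/5, 17/25 + 2/25*2/5) = [87/125, 89/125)
  'c': [17/25 + 2/25*2/5, 17/25 + 2/25*3/5) = [89/125, 91/125)
  'a': [17/25 + 2/25*3/5, 17/25 + 2/25*1/1) = [91/125, 19/25)
  emit 'f', narrow to [17/25, 87/125)
Step 4: interval [17/25, 87/125), width = 87/125 - 17/25 = 2/125
  'f': [17/25 + 2/125*0/1, 17/25 + 2/125*1/5) = [17/25, 427/625)
  'b': [17/25 + 2/125*1/5, 17/25 + 2/125*2/5) = [427/625, 429/625) <- contains code 428/625
  'c': [17/25 + 2/125*2/5, 17/25 + 2/125*3/5) = [429/625, 431/625)
  'a': [17/25 + 2/125*3/5, 17/25 + 2/125*1/1) = [431/625, 87/125)
  emit 'b', narrow to [427/625, 429/625)

Answer: abfb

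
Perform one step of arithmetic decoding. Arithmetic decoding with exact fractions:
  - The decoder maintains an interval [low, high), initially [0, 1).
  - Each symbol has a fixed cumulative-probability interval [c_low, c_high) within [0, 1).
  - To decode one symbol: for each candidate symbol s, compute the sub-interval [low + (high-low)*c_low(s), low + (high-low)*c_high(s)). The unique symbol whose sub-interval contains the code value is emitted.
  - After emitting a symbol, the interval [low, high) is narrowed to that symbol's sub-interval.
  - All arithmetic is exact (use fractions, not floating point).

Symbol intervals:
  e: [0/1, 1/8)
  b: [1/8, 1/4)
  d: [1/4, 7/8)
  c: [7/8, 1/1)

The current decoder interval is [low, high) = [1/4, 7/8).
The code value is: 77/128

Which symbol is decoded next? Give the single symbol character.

Interval width = high − low = 7/8 − 1/4 = 5/8
Scaled code = (code − low) / width = (77/128 − 1/4) / 5/8 = 9/16
  e: [0/1, 1/8) 
  b: [1/8, 1/4) 
  d: [1/4, 7/8) ← scaled code falls here ✓
  c: [7/8, 1/1) 

Answer: d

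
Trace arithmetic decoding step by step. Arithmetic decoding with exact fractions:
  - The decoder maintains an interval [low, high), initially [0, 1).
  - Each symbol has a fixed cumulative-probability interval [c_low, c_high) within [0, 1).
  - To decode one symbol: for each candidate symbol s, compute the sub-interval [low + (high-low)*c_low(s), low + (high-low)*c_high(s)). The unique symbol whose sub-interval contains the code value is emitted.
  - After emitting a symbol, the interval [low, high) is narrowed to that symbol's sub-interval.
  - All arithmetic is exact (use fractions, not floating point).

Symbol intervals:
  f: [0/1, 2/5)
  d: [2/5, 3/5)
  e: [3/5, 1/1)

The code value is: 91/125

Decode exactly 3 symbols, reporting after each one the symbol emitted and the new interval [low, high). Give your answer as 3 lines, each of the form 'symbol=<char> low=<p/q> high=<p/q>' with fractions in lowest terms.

Answer: symbol=e low=3/5 high=1/1
symbol=f low=3/5 high=19/25
symbol=e low=87/125 high=19/25

Derivation:
Step 1: interval [0/1, 1/1), width = 1/1 - 0/1 = 1/1
  'f': [0/1 + 1/1*0/1, 0/1 + 1/1*2/5) = [0/1, 2/5)
  'd': [0/1 + 1/1*2/5, 0/1 + 1/1*3/5) = [2/5, 3/5)
  'e': [0/1 + 1/1*3/5, 0/1 + 1/1*1/1) = [3/5, 1/1) <- contains code 91/125
  emit 'e', narrow to [3/5, 1/1)
Step 2: interval [3/5, 1/1), width = 1/1 - 3/5 = 2/5
  'f': [3/5 + 2/5*0/1, 3/5 + 2/5*2/5) = [3/5, 19/25) <- contains code 91/125
  'd': [3/5 + 2/5*2/5, 3/5 + 2/5*3/5) = [19/25, 21/25)
  'e': [3/5 + 2/5*3/5, 3/5 + 2/5*1/1) = [21/25, 1/1)
  emit 'f', narrow to [3/5, 19/25)
Step 3: interval [3/5, 19/25), width = 19/25 - 3/5 = 4/25
  'f': [3/5 + 4/25*0/1, 3/5 + 4/25*2/5) = [3/5, 83/125)
  'd': [3/5 + 4/25*2/5, 3/5 + 4/25*3/5) = [83/125, 87/125)
  'e': [3/5 + 4/25*3/5, 3/5 + 4/25*1/1) = [87/125, 19/25) <- contains code 91/125
  emit 'e', narrow to [87/125, 19/25)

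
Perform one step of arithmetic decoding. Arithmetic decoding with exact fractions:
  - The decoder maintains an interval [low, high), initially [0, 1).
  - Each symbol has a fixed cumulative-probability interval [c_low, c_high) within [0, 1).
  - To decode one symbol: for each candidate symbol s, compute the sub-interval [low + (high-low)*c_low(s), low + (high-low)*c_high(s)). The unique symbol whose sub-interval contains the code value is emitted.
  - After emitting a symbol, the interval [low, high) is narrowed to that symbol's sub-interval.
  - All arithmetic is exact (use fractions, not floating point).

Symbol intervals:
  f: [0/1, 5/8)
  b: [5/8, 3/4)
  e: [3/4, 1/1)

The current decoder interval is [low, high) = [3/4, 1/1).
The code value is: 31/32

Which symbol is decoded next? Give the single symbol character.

Answer: e

Derivation:
Interval width = high − low = 1/1 − 3/4 = 1/4
Scaled code = (code − low) / width = (31/32 − 3/4) / 1/4 = 7/8
  f: [0/1, 5/8) 
  b: [5/8, 3/4) 
  e: [3/4, 1/1) ← scaled code falls here ✓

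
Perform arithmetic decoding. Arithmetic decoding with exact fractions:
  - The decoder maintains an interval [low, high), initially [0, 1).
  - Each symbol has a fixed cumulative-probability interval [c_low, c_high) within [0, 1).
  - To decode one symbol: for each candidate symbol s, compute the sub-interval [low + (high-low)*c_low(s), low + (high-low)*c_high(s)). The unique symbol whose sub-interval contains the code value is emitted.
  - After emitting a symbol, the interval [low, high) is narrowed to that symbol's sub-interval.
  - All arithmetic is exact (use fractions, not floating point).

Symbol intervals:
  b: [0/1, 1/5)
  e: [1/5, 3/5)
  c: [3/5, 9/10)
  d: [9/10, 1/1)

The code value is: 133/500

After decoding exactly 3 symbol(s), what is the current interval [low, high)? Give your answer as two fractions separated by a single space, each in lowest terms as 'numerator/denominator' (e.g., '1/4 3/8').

Answer: 31/125 34/125

Derivation:
Step 1: interval [0/1, 1/1), width = 1/1 - 0/1 = 1/1
  'b': [0/1 + 1/1*0/1, 0/1 + 1/1*1/5) = [0/1, 1/5)
  'e': [0/1 + 1/1*1/5, 0/1 + 1/1*3/5) = [1/5, 3/5) <- contains code 133/500
  'c': [0/1 + 1/1*3/5, 0/1 + 1/1*9/10) = [3/5, 9/10)
  'd': [0/1 + 1/1*9/10, 0/1 + 1/1*1/1) = [9/10, 1/1)
  emit 'e', narrow to [1/5, 3/5)
Step 2: interval [1/5, 3/5), width = 3/5 - 1/5 = 2/5
  'b': [1/5 + 2/5*0/1, 1/5 + 2/5*1/5) = [1/5, 7/25) <- contains code 133/500
  'e': [1/5 + 2/5*1/5, 1/5 + 2/5*3/5) = [7/25, 11/25)
  'c': [1/5 + 2/5*3/5, 1/5 + 2/5*9/10) = [11/25, 14/25)
  'd': [1/5 + 2/5*9/10, 1/5 + 2/5*1/1) = [14/25, 3/5)
  emit 'b', narrow to [1/5, 7/25)
Step 3: interval [1/5, 7/25), width = 7/25 - 1/5 = 2/25
  'b': [1/5 + 2/25*0/1, 1/5 + 2/25*1/5) = [1/5, 27/125)
  'e': [1/5 + 2/25*1/5, 1/5 + 2/25*3/5) = [27/125, 31/125)
  'c': [1/5 + 2/25*3/5, 1/5 + 2/25*9/10) = [31/125, 34/125) <- contains code 133/500
  'd': [1/5 + 2/25*9/10, 1/5 + 2/25*1/1) = [34/125, 7/25)
  emit 'c', narrow to [31/125, 34/125)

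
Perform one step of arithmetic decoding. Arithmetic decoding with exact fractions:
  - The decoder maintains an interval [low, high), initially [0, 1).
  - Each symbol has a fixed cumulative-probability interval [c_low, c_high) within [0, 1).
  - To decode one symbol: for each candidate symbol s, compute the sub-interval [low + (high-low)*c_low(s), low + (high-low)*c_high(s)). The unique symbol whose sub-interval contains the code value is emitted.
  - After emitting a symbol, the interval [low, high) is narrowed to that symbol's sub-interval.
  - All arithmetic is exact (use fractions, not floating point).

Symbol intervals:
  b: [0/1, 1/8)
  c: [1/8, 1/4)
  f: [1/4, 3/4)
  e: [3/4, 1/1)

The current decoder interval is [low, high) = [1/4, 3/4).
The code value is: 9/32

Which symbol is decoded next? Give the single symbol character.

Answer: b

Derivation:
Interval width = high − low = 3/4 − 1/4 = 1/2
Scaled code = (code − low) / width = (9/32 − 1/4) / 1/2 = 1/16
  b: [0/1, 1/8) ← scaled code falls here ✓
  c: [1/8, 1/4) 
  f: [1/4, 3/4) 
  e: [3/4, 1/1) 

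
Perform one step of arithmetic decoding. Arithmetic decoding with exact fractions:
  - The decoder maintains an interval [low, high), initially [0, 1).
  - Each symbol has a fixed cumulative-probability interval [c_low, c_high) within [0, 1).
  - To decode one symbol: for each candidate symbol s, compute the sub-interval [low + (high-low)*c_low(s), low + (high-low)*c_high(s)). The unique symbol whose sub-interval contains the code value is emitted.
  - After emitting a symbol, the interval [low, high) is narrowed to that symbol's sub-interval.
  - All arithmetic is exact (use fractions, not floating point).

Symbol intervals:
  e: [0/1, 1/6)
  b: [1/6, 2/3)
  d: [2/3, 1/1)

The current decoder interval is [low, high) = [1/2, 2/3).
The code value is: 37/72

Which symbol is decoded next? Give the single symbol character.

Answer: e

Derivation:
Interval width = high − low = 2/3 − 1/2 = 1/6
Scaled code = (code − low) / width = (37/72 − 1/2) / 1/6 = 1/12
  e: [0/1, 1/6) ← scaled code falls here ✓
  b: [1/6, 2/3) 
  d: [2/3, 1/1) 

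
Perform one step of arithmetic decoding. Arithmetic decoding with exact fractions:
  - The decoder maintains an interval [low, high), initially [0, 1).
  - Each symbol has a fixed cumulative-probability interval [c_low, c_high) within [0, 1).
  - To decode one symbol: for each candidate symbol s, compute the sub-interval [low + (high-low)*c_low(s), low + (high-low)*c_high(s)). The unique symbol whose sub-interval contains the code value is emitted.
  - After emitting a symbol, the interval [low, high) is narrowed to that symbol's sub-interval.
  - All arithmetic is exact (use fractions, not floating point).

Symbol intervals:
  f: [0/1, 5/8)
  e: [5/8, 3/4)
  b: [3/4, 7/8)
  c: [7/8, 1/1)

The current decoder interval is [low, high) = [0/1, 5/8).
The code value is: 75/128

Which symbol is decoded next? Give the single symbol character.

Interval width = high − low = 5/8 − 0/1 = 5/8
Scaled code = (code − low) / width = (75/128 − 0/1) / 5/8 = 15/16
  f: [0/1, 5/8) 
  e: [5/8, 3/4) 
  b: [3/4, 7/8) 
  c: [7/8, 1/1) ← scaled code falls here ✓

Answer: c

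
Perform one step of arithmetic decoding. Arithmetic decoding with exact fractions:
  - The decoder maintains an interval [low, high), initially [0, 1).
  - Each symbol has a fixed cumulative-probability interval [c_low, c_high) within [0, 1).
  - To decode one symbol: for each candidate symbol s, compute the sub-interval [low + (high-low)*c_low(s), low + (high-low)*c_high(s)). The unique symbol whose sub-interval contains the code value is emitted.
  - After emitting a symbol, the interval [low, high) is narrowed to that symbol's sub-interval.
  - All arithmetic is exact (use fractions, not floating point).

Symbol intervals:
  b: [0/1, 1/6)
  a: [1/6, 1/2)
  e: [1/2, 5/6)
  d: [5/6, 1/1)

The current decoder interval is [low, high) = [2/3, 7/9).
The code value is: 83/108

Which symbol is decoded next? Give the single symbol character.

Answer: d

Derivation:
Interval width = high − low = 7/9 − 2/3 = 1/9
Scaled code = (code − low) / width = (83/108 − 2/3) / 1/9 = 11/12
  b: [0/1, 1/6) 
  a: [1/6, 1/2) 
  e: [1/2, 5/6) 
  d: [5/6, 1/1) ← scaled code falls here ✓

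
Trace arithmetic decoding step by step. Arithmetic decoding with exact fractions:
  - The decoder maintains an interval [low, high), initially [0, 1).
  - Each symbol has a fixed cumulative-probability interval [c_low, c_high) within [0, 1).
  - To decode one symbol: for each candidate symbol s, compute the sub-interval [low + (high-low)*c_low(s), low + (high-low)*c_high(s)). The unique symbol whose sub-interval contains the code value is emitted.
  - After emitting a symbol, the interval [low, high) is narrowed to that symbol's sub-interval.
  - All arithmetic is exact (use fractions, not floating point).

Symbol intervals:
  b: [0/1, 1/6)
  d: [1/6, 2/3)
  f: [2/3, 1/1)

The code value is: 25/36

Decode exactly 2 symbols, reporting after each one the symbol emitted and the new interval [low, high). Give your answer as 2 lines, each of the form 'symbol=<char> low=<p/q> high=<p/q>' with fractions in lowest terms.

Step 1: interval [0/1, 1/1), width = 1/1 - 0/1 = 1/1
  'b': [0/1 + 1/1*0/1, 0/1 + 1/1*1/6) = [0/1, 1/6)
  'd': [0/1 + 1/1*1/6, 0/1 + 1/1*2/3) = [1/6, 2/3)
  'f': [0/1 + 1/1*2/3, 0/1 + 1/1*1/1) = [2/3, 1/1) <- contains code 25/36
  emit 'f', narrow to [2/3, 1/1)
Step 2: interval [2/3, 1/1), width = 1/1 - 2/3 = 1/3
  'b': [2/3 + 1/3*0/1, 2/3 + 1/3*1/6) = [2/3, 13/18) <- contains code 25/36
  'd': [2/3 + 1/3*1/6, 2/3 + 1/3*2/3) = [13/18, 8/9)
  'f': [2/3 + 1/3*2/3, 2/3 + 1/3*1/1) = [8/9, 1/1)
  emit 'b', narrow to [2/3, 13/18)

Answer: symbol=f low=2/3 high=1/1
symbol=b low=2/3 high=13/18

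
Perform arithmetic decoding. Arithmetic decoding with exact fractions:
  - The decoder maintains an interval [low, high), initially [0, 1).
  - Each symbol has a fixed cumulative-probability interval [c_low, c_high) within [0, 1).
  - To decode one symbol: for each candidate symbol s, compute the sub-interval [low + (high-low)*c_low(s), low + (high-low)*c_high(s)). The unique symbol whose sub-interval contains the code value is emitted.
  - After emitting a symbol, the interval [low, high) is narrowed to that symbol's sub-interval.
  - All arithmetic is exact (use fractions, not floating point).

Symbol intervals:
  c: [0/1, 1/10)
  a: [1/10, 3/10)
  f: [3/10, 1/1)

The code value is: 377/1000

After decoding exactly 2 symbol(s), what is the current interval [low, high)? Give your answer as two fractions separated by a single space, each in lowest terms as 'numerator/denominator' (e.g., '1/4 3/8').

Answer: 37/100 51/100

Derivation:
Step 1: interval [0/1, 1/1), width = 1/1 - 0/1 = 1/1
  'c': [0/1 + 1/1*0/1, 0/1 + 1/1*1/10) = [0/1, 1/10)
  'a': [0/1 + 1/1*1/10, 0/1 + 1/1*3/10) = [1/10, 3/10)
  'f': [0/1 + 1/1*3/10, 0/1 + 1/1*1/1) = [3/10, 1/1) <- contains code 377/1000
  emit 'f', narrow to [3/10, 1/1)
Step 2: interval [3/10, 1/1), width = 1/1 - 3/10 = 7/10
  'c': [3/10 + 7/10*0/1, 3/10 + 7/10*1/10) = [3/10, 37/100)
  'a': [3/10 + 7/10*1/10, 3/10 + 7/10*3/10) = [37/100, 51/100) <- contains code 377/1000
  'f': [3/10 + 7/10*3/10, 3/10 + 7/10*1/1) = [51/100, 1/1)
  emit 'a', narrow to [37/100, 51/100)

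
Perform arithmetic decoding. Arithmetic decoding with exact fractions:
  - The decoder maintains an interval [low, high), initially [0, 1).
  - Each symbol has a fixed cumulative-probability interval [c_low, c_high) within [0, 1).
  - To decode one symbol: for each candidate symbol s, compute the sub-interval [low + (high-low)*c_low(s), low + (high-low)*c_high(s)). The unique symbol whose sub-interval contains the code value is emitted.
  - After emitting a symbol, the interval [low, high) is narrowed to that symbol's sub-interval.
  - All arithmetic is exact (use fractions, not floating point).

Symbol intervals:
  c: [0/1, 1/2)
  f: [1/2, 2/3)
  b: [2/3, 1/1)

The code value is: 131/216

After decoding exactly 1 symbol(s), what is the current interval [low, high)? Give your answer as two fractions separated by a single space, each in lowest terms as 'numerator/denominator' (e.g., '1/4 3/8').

Answer: 1/2 2/3

Derivation:
Step 1: interval [0/1, 1/1), width = 1/1 - 0/1 = 1/1
  'c': [0/1 + 1/1*0/1, 0/1 + 1/1*1/2) = [0/1, 1/2)
  'f': [0/1 + 1/1*1/2, 0/1 + 1/1*2/3) = [1/2, 2/3) <- contains code 131/216
  'b': [0/1 + 1/1*2/3, 0/1 + 1/1*1/1) = [2/3, 1/1)
  emit 'f', narrow to [1/2, 2/3)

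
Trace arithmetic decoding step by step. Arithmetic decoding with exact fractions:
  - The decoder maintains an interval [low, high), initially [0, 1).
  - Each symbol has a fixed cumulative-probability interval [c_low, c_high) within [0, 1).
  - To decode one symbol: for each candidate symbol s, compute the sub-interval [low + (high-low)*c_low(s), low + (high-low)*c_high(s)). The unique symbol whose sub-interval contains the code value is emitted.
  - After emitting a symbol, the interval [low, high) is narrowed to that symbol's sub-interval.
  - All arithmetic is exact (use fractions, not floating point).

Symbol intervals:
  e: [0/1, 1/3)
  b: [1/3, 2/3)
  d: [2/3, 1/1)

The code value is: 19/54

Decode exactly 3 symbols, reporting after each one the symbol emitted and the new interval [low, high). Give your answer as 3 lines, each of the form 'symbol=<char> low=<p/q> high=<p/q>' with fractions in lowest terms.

Step 1: interval [0/1, 1/1), width = 1/1 - 0/1 = 1/1
  'e': [0/1 + 1/1*0/1, 0/1 + 1/1*1/3) = [0/1, 1/3)
  'b': [0/1 + 1/1*1/3, 0/1 + 1/1*2/3) = [1/3, 2/3) <- contains code 19/54
  'd': [0/1 + 1/1*2/3, 0/1 + 1/1*1/1) = [2/3, 1/1)
  emit 'b', narrow to [1/3, 2/3)
Step 2: interval [1/3, 2/3), width = 2/3 - 1/3 = 1/3
  'e': [1/3 + 1/3*0/1, 1/3 + 1/3*1/3) = [1/3, 4/9) <- contains code 19/54
  'b': [1/3 + 1/3*1/3, 1/3 + 1/3*2/3) = [4/9, 5/9)
  'd': [1/3 + 1/3*2/3, 1/3 + 1/3*1/1) = [5/9, 2/3)
  emit 'e', narrow to [1/3, 4/9)
Step 3: interval [1/3, 4/9), width = 4/9 - 1/3 = 1/9
  'e': [1/3 + 1/9*0/1, 1/3 + 1/9*1/3) = [1/3, 10/27) <- contains code 19/54
  'b': [1/3 + 1/9*1/3, 1/3 + 1/9*2/3) = [10/27, 11/27)
  'd': [1/3 + 1/9*2/3, 1/3 + 1/9*1/1) = [11/27, 4/9)
  emit 'e', narrow to [1/3, 10/27)

Answer: symbol=b low=1/3 high=2/3
symbol=e low=1/3 high=4/9
symbol=e low=1/3 high=10/27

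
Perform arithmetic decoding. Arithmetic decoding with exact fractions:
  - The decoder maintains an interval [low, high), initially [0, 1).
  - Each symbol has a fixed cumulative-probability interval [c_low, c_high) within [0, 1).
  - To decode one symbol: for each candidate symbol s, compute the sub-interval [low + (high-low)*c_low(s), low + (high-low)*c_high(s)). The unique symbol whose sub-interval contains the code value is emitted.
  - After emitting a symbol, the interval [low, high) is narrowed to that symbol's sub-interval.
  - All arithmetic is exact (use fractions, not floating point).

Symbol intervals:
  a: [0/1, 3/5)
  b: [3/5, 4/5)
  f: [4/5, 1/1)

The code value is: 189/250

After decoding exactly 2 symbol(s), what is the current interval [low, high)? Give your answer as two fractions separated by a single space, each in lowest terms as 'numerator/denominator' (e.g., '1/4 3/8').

Answer: 18/25 19/25

Derivation:
Step 1: interval [0/1, 1/1), width = 1/1 - 0/1 = 1/1
  'a': [0/1 + 1/1*0/1, 0/1 + 1/1*3/5) = [0/1, 3/5)
  'b': [0/1 + 1/1*3/5, 0/1 + 1/1*4/5) = [3/5, 4/5) <- contains code 189/250
  'f': [0/1 + 1/1*4/5, 0/1 + 1/1*1/1) = [4/5, 1/1)
  emit 'b', narrow to [3/5, 4/5)
Step 2: interval [3/5, 4/5), width = 4/5 - 3/5 = 1/5
  'a': [3/5 + 1/5*0/1, 3/5 + 1/5*3/5) = [3/5, 18/25)
  'b': [3/5 + 1/5*3/5, 3/5 + 1/5*4/5) = [18/25, 19/25) <- contains code 189/250
  'f': [3/5 + 1/5*4/5, 3/5 + 1/5*1/1) = [19/25, 4/5)
  emit 'b', narrow to [18/25, 19/25)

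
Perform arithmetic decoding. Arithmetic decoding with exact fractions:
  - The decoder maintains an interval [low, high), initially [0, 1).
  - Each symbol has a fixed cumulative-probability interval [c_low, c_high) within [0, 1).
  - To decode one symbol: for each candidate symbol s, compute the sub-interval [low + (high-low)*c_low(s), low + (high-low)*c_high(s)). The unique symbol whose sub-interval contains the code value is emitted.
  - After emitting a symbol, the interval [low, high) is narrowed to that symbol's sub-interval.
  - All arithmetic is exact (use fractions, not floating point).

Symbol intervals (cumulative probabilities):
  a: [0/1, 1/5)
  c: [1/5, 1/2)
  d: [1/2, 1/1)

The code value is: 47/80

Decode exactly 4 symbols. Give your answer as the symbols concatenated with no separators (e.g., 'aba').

Answer: dadd

Derivation:
Step 1: interval [0/1, 1/1), width = 1/1 - 0/1 = 1/1
  'a': [0/1 + 1/1*0/1, 0/1 + 1/1*1/5) = [0/1, 1/5)
  'c': [0/1 + 1/1*1/5, 0/1 + 1/1*1/2) = [1/5, 1/2)
  'd': [0/1 + 1/1*1/2, 0/1 + 1/1*1/1) = [1/2, 1/1) <- contains code 47/80
  emit 'd', narrow to [1/2, 1/1)
Step 2: interval [1/2, 1/1), width = 1/1 - 1/2 = 1/2
  'a': [1/2 + 1/2*0/1, 1/2 + 1/2*1/5) = [1/2, 3/5) <- contains code 47/80
  'c': [1/2 + 1/2*1/5, 1/2 + 1/2*1/2) = [3/5, 3/4)
  'd': [1/2 + 1/2*1/2, 1/2 + 1/2*1/1) = [3/4, 1/1)
  emit 'a', narrow to [1/2, 3/5)
Step 3: interval [1/2, 3/5), width = 3/5 - 1/2 = 1/10
  'a': [1/2 + 1/10*0/1, 1/2 + 1/10*1/5) = [1/2, 13/25)
  'c': [1/2 + 1/10*1/5, 1/2 + 1/10*1/2) = [13/25, 11/20)
  'd': [1/2 + 1/10*1/2, 1/2 + 1/10*1/1) = [11/20, 3/5) <- contains code 47/80
  emit 'd', narrow to [11/20, 3/5)
Step 4: interval [11/20, 3/5), width = 3/5 - 11/20 = 1/20
  'a': [11/20 + 1/20*0/1, 11/20 + 1/20*1/5) = [11/20, 14/25)
  'c': [11/20 + 1/20*1/5, 11/20 + 1/20*1/2) = [14/25, 23/40)
  'd': [11/20 + 1/20*1/2, 11/20 + 1/20*1/1) = [23/40, 3/5) <- contains code 47/80
  emit 'd', narrow to [23/40, 3/5)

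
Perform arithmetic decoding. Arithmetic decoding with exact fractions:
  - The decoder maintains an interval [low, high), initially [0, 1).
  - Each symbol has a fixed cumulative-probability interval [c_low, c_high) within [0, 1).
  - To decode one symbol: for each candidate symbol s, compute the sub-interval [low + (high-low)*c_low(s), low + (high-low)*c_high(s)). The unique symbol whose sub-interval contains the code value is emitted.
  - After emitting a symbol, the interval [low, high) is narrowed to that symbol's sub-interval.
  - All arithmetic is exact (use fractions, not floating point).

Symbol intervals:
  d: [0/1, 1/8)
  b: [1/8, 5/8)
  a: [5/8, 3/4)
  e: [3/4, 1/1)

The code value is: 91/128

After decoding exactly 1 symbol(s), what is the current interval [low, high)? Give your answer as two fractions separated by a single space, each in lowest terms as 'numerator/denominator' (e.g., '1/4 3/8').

Step 1: interval [0/1, 1/1), width = 1/1 - 0/1 = 1/1
  'd': [0/1 + 1/1*0/1, 0/1 + 1/1*1/8) = [0/1, 1/8)
  'b': [0/1 + 1/1*1/8, 0/1 + 1/1*5/8) = [1/8, 5/8)
  'a': [0/1 + 1/1*5/8, 0/1 + 1/1*3/4) = [5/8, 3/4) <- contains code 91/128
  'e': [0/1 + 1/1*3/4, 0/1 + 1/1*1/1) = [3/4, 1/1)
  emit 'a', narrow to [5/8, 3/4)

Answer: 5/8 3/4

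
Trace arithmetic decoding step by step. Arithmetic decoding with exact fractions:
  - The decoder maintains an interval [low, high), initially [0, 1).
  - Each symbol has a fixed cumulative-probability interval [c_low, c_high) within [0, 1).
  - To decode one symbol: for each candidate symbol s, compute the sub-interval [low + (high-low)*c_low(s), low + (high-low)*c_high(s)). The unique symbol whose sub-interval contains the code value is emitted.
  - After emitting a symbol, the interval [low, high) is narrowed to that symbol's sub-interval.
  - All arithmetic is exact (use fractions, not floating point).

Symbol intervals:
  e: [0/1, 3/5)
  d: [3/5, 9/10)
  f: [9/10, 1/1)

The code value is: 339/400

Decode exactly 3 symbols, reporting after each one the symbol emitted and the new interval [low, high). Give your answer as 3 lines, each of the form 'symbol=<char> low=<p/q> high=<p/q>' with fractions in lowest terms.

Answer: symbol=d low=3/5 high=9/10
symbol=d low=39/50 high=87/100
symbol=d low=417/500 high=861/1000

Derivation:
Step 1: interval [0/1, 1/1), width = 1/1 - 0/1 = 1/1
  'e': [0/1 + 1/1*0/1, 0/1 + 1/1*3/5) = [0/1, 3/5)
  'd': [0/1 + 1/1*3/5, 0/1 + 1/1*9/10) = [3/5, 9/10) <- contains code 339/400
  'f': [0/1 + 1/1*9/10, 0/1 + 1/1*1/1) = [9/10, 1/1)
  emit 'd', narrow to [3/5, 9/10)
Step 2: interval [3/5, 9/10), width = 9/10 - 3/5 = 3/10
  'e': [3/5 + 3/10*0/1, 3/5 + 3/10*3/5) = [3/5, 39/50)
  'd': [3/5 + 3/10*3/5, 3/5 + 3/10*9/10) = [39/50, 87/100) <- contains code 339/400
  'f': [3/5 + 3/10*9/10, 3/5 + 3/10*1/1) = [87/100, 9/10)
  emit 'd', narrow to [39/50, 87/100)
Step 3: interval [39/50, 87/100), width = 87/100 - 39/50 = 9/100
  'e': [39/50 + 9/100*0/1, 39/50 + 9/100*3/5) = [39/50, 417/500)
  'd': [39/50 + 9/100*3/5, 39/50 + 9/100*9/10) = [417/500, 861/1000) <- contains code 339/400
  'f': [39/50 + 9/100*9/10, 39/50 + 9/100*1/1) = [861/1000, 87/100)
  emit 'd', narrow to [417/500, 861/1000)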